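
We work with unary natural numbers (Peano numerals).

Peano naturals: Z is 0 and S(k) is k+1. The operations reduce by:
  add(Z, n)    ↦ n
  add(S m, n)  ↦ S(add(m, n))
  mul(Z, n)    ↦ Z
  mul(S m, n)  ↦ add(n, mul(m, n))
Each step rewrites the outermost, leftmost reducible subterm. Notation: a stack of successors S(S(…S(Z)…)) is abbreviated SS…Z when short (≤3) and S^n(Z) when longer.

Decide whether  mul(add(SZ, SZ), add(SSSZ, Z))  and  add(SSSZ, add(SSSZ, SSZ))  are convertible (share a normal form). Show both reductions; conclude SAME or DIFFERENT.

Term A:
  start: mul(add(SZ, SZ), add(SSSZ, Z))
  [1] mul(S(add(Z, SZ)), add(SSSZ, Z))
  [2] add(add(SSSZ, Z), mul(add(Z, SZ), add(SSSZ, Z)))
  [3] add(S(add(SSZ, Z)), mul(add(Z, SZ), add(SSSZ, Z)))
  [4] S(add(add(SSZ, Z), mul(add(Z, SZ), add(SSSZ, Z))))
  [5] S(add(S(add(SZ, Z)), mul(add(Z, SZ), add(SSSZ, Z))))
  [6] S(S(add(add(SZ, Z), mul(add(Z, SZ), add(SSSZ, Z)))))
  [7] S(S(add(S(add(Z, Z)), mul(add(Z, SZ), add(SSSZ, Z)))))
  [8] S(S(S(add(add(Z, Z), mul(add(Z, SZ), add(SSSZ, Z))))))
  [9] S(S(S(add(Z, mul(add(Z, SZ), add(SSSZ, Z))))))
  [10] S(S(S(mul(add(Z, SZ), add(SSSZ, Z)))))
  [11] S(S(S(mul(SZ, add(SSSZ, Z)))))
  [12] S(S(S(add(add(SSSZ, Z), mul(Z, add(SSSZ, Z))))))
  [13] S(S(S(add(S(add(SSZ, Z)), mul(Z, add(SSSZ, Z))))))
  [14] S(S(S(S(add(add(SSZ, Z), mul(Z, add(SSSZ, Z)))))))
  [15] S(S(S(S(add(S(add(SZ, Z)), mul(Z, add(SSSZ, Z)))))))
  [16] S(S(S(S(S(add(add(SZ, Z), mul(Z, add(SSSZ, Z))))))))
  [17] S(S(S(S(S(add(S(add(Z, Z)), mul(Z, add(SSSZ, Z))))))))
  [18] S(S(S(S(S(S(add(add(Z, Z), mul(Z, add(SSSZ, Z)))))))))
  [19] S(S(S(S(S(S(add(Z, mul(Z, add(SSSZ, Z)))))))))
  [20] S(S(S(S(S(S(mul(Z, add(SSSZ, Z))))))))
  [21] S^6(Z)

Term B:
  start: add(SSSZ, add(SSSZ, SSZ))
  [1] S(add(SSZ, add(SSSZ, SSZ)))
  [2] S(S(add(SZ, add(SSSZ, SSZ))))
  [3] S(S(S(add(Z, add(SSSZ, SSZ)))))
  [4] S(S(S(add(SSSZ, SSZ))))
  [5] S(S(S(S(add(SSZ, SSZ)))))
  [6] S(S(S(S(S(add(SZ, SSZ))))))
  [7] S(S(S(S(S(S(add(Z, SSZ)))))))
  [8] S^8(Z)

Answer: DIFFERENT — A ⇓ S^6(Z), B ⇓ S^8(Z)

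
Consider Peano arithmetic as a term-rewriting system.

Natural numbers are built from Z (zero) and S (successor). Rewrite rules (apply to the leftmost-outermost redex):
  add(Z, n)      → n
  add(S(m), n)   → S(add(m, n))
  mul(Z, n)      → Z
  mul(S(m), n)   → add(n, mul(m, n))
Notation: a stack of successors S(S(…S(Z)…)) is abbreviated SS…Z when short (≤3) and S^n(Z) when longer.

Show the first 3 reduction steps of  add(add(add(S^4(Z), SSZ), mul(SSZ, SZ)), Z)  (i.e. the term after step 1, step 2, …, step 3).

Answer: after 3 steps: S(add(add(add(SSSZ, SSZ), mul(SSZ, SZ)), Z))

Derivation:
  start: add(add(add(S^4(Z), SSZ), mul(SSZ, SZ)), Z)
  step 1: add(add(S(add(SSSZ, SSZ)), mul(SSZ, SZ)), Z)
  step 2: add(S(add(add(SSSZ, SSZ), mul(SSZ, SZ))), Z)
  step 3: S(add(add(add(SSSZ, SSZ), mul(SSZ, SZ)), Z))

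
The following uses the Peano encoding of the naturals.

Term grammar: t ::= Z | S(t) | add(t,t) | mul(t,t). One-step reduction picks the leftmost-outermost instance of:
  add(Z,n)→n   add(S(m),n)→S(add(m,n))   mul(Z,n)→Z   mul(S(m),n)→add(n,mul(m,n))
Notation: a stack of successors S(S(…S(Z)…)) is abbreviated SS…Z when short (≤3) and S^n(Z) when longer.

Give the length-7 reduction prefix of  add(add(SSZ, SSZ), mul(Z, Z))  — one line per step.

Answer: after 7 steps: S(S(S(S(add(Z, mul(Z, Z))))))

Working:
  start: add(add(SSZ, SSZ), mul(Z, Z))
  →1  add(S(add(SZ, SSZ)), mul(Z, Z))
  →2  S(add(add(SZ, SSZ), mul(Z, Z)))
  →3  S(add(S(add(Z, SSZ)), mul(Z, Z)))
  →4  S(S(add(add(Z, SSZ), mul(Z, Z))))
  →5  S(S(add(SSZ, mul(Z, Z))))
  →6  S(S(S(add(SZ, mul(Z, Z)))))
  →7  S(S(S(S(add(Z, mul(Z, Z))))))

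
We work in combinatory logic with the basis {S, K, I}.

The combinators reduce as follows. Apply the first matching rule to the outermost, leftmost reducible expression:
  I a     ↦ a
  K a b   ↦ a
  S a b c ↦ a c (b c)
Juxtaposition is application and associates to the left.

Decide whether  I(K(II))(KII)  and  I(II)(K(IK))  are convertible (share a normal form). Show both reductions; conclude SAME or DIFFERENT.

Answer: DIFFERENT — A ⇓ I, B ⇓ KK

Derivation:
Term A:
  start: I(K(II))(KII)
  step 1: K(II)(KII)
  step 2: II
  step 3: I

Term B:
  start: I(II)(K(IK))
  step 1: II(K(IK))
  step 2: I(K(IK))
  step 3: K(IK)
  step 4: KK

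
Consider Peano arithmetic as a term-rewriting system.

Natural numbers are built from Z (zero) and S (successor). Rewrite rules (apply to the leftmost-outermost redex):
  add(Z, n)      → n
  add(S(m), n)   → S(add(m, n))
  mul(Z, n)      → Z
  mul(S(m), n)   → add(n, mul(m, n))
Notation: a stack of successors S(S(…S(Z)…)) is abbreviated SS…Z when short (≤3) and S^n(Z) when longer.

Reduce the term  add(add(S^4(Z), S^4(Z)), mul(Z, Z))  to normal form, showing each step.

Answer: normal form = S^8(Z)  (in 15 steps)

Reduction:
  start: add(add(S^4(Z), S^4(Z)), mul(Z, Z))
  step 1: add(S(add(SSSZ, S^4(Z))), mul(Z, Z))
  step 2: S(add(add(SSSZ, S^4(Z)), mul(Z, Z)))
  step 3: S(add(S(add(SSZ, S^4(Z))), mul(Z, Z)))
  step 4: S(S(add(add(SSZ, S^4(Z)), mul(Z, Z))))
  step 5: S(S(add(S(add(SZ, S^4(Z))), mul(Z, Z))))
  step 6: S(S(S(add(add(SZ, S^4(Z)), mul(Z, Z)))))
  step 7: S(S(S(add(S(add(Z, S^4(Z))), mul(Z, Z)))))
  step 8: S(S(S(S(add(add(Z, S^4(Z)), mul(Z, Z))))))
  step 9: S(S(S(S(add(S^4(Z), mul(Z, Z))))))
  step 10: S(S(S(S(S(add(SSSZ, mul(Z, Z)))))))
  step 11: S(S(S(S(S(S(add(SSZ, mul(Z, Z))))))))
  step 12: S(S(S(S(S(S(S(add(SZ, mul(Z, Z)))))))))
  step 13: S(S(S(S(S(S(S(S(add(Z, mul(Z, Z))))))))))
  step 14: S(S(S(S(S(S(S(S(mul(Z, Z)))))))))
  step 15: S^8(Z)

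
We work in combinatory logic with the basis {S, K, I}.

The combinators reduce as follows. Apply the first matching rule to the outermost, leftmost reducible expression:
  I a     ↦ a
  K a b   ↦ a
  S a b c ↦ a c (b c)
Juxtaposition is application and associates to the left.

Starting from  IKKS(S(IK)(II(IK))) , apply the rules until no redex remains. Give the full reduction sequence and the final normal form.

  start: IKKS(S(IK)(II(IK)))
  step 1: KKS(S(IK)(II(IK)))
  step 2: K(S(IK)(II(IK)))
  step 3: K(SK(II(IK)))
  step 4: K(SK(I(IK)))
  step 5: K(SK(IK))
  step 6: K(SKK)

Answer: normal form = K(SKK)  (in 6 steps)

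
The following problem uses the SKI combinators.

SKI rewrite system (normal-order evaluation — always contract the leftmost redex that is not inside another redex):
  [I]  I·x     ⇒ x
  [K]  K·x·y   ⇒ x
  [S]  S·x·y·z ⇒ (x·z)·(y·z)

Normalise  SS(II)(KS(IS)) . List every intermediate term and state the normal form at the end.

  start: SS(II)(KS(IS))
  [1] S(KS(IS))(II(KS(IS)))
  [2] SS(II(KS(IS)))
  [3] SS(I(KS(IS)))
  [4] SS(KS(IS))
  [5] SSS

Answer: normal form = SSS  (in 5 steps)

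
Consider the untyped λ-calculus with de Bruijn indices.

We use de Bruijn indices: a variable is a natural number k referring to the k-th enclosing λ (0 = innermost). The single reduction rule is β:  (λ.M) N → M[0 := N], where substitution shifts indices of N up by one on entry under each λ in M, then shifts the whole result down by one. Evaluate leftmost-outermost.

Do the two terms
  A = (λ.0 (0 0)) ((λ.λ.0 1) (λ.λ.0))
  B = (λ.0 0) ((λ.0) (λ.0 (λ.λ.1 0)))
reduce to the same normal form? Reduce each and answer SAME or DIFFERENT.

Term A:
  start: (λ.0 (0 0)) ((λ.λ.0 1) (λ.λ.0))
  step 1: (λ.λ.0 1) (λ.λ.0) ((λ.λ.0 1) (λ.λ.0) ((λ.λ.0 1) (λ.λ.0)))
  step 2: (λ.0 (λ.λ.0)) ((λ.λ.0 1) (λ.λ.0) ((λ.λ.0 1) (λ.λ.0)))
  step 3: (λ.λ.0 1) (λ.λ.0) ((λ.λ.0 1) (λ.λ.0)) (λ.λ.0)
  step 4: (λ.0 (λ.λ.0)) ((λ.λ.0 1) (λ.λ.0)) (λ.λ.0)
  step 5: (λ.λ.0 1) (λ.λ.0) (λ.λ.0) (λ.λ.0)
  step 6: (λ.0 (λ.λ.0)) (λ.λ.0) (λ.λ.0)
  step 7: (λ.λ.0) (λ.λ.0) (λ.λ.0)
  step 8: (λ.0) (λ.λ.0)
  step 9: λ.λ.0

Term B:
  start: (λ.0 0) ((λ.0) (λ.0 (λ.λ.1 0)))
  step 1: (λ.0) (λ.0 (λ.λ.1 0)) ((λ.0) (λ.0 (λ.λ.1 0)))
  step 2: (λ.0 (λ.λ.1 0)) ((λ.0) (λ.0 (λ.λ.1 0)))
  step 3: (λ.0) (λ.0 (λ.λ.1 0)) (λ.λ.1 0)
  step 4: (λ.0 (λ.λ.1 0)) (λ.λ.1 0)
  step 5: (λ.λ.1 0) (λ.λ.1 0)
  step 6: λ.(λ.λ.1 0) 0
  step 7: λ.λ.1 0

Answer: DIFFERENT — A ⇓ λ.λ.0, B ⇓ λ.λ.1 0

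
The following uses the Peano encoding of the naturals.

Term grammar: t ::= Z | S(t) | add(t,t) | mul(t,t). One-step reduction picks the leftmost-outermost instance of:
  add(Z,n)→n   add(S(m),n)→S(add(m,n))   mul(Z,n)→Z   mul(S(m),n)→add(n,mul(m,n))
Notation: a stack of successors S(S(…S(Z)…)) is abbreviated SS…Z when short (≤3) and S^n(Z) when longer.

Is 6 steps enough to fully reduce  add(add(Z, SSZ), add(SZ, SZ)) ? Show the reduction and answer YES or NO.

  start: add(add(Z, SSZ), add(SZ, SZ))
  →1  add(SSZ, add(SZ, SZ))
  →2  S(add(SZ, add(SZ, SZ)))
  →3  S(S(add(Z, add(SZ, SZ))))
  →4  S(S(add(SZ, SZ)))
  →5  S(S(S(add(Z, SZ))))
  →6  S^4(Z)

Answer: YES — reaches normal form S^4(Z) in 6 ≤ 6 steps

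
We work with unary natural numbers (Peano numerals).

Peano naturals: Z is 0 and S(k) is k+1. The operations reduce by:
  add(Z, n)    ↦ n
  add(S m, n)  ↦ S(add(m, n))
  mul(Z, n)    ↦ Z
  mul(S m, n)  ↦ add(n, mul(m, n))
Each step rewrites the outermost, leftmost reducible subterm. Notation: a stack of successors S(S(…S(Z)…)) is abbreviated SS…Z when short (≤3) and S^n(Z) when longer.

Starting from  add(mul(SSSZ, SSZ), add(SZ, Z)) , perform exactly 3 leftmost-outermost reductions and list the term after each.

Answer: after 3 steps: S(add(add(SZ, mul(SSZ, SSZ)), add(SZ, Z)))

Reduction:
  start: add(mul(SSSZ, SSZ), add(SZ, Z))
  →1  add(add(SSZ, mul(SSZ, SSZ)), add(SZ, Z))
  →2  add(S(add(SZ, mul(SSZ, SSZ))), add(SZ, Z))
  →3  S(add(add(SZ, mul(SSZ, SSZ)), add(SZ, Z)))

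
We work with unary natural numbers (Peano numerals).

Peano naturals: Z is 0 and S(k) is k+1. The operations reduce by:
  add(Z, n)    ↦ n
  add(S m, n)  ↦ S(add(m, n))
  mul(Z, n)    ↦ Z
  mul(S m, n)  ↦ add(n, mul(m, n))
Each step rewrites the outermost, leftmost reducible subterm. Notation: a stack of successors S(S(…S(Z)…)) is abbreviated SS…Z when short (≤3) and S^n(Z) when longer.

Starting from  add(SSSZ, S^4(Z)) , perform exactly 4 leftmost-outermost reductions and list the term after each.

Answer: after 4 steps: S^7(Z)

Derivation:
  start: add(SSSZ, S^4(Z))
  [1] S(add(SSZ, S^4(Z)))
  [2] S(S(add(SZ, S^4(Z))))
  [3] S(S(S(add(Z, S^4(Z)))))
  [4] S^7(Z)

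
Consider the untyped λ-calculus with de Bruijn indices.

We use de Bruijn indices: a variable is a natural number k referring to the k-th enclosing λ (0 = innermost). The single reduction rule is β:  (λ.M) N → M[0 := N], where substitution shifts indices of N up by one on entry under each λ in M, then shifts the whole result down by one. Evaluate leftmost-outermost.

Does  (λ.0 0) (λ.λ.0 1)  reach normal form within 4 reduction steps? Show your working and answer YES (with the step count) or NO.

Answer: YES — reaches normal form λ.0 (λ.λ.0 1) in 2 ≤ 4 steps

Derivation:
  start: (λ.0 0) (λ.λ.0 1)
  →1  (λ.λ.0 1) (λ.λ.0 1)
  →2  λ.0 (λ.λ.0 1)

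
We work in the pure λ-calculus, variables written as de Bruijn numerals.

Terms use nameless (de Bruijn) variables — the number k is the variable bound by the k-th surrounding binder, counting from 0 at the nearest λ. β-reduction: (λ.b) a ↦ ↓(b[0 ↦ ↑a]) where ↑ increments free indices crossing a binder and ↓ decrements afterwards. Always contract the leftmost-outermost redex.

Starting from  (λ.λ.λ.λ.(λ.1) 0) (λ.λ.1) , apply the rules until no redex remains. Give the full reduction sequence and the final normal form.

  start: (λ.λ.λ.λ.(λ.1) 0) (λ.λ.1)
  step 1: λ.λ.λ.(λ.1) 0
  step 2: λ.λ.λ.0

Answer: normal form = λ.λ.λ.0  (in 2 steps)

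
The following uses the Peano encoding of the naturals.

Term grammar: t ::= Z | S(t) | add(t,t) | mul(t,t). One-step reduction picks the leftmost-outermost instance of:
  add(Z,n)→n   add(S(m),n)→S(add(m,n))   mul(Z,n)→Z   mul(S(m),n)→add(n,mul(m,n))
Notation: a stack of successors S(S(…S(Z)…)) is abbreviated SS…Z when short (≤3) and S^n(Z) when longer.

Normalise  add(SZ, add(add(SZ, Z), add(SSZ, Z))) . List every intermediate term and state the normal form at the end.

Answer: normal form = S^4(Z)  (in 9 steps)

Working:
  start: add(SZ, add(add(SZ, Z), add(SSZ, Z)))
  →1  S(add(Z, add(add(SZ, Z), add(SSZ, Z))))
  →2  S(add(add(SZ, Z), add(SSZ, Z)))
  →3  S(add(S(add(Z, Z)), add(SSZ, Z)))
  →4  S(S(add(add(Z, Z), add(SSZ, Z))))
  →5  S(S(add(Z, add(SSZ, Z))))
  →6  S(S(add(SSZ, Z)))
  →7  S(S(S(add(SZ, Z))))
  →8  S(S(S(S(add(Z, Z)))))
  →9  S^4(Z)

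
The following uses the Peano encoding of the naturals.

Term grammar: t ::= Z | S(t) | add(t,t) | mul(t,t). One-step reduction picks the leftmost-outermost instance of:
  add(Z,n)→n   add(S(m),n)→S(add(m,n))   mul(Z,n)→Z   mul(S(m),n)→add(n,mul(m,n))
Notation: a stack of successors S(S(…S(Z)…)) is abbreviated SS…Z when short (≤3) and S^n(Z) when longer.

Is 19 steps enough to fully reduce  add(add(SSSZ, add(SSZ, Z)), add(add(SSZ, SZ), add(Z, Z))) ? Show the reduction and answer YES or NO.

Answer: NO — after 19 steps the term is S(S(S(S(S(S(S(S(add(Z, add(Z, Z)))))))))), not yet normal

Derivation:
  start: add(add(SSSZ, add(SSZ, Z)), add(add(SSZ, SZ), add(Z, Z)))
  step 1: add(S(add(SSZ, add(SSZ, Z))), add(add(SSZ, SZ), add(Z, Z)))
  step 2: S(add(add(SSZ, add(SSZ, Z)), add(add(SSZ, SZ), add(Z, Z))))
  step 3: S(add(S(add(SZ, add(SSZ, Z))), add(add(SSZ, SZ), add(Z, Z))))
  step 4: S(S(add(add(SZ, add(SSZ, Z)), add(add(SSZ, SZ), add(Z, Z)))))
  step 5: S(S(add(S(add(Z, add(SSZ, Z))), add(add(SSZ, SZ), add(Z, Z)))))
  step 6: S(S(S(add(add(Z, add(SSZ, Z)), add(add(SSZ, SZ), add(Z, Z))))))
  step 7: S(S(S(add(add(SSZ, Z), add(add(SSZ, SZ), add(Z, Z))))))
  step 8: S(S(S(add(S(add(SZ, Z)), add(add(SSZ, SZ), add(Z, Z))))))
  step 9: S(S(S(S(add(add(SZ, Z), add(add(SSZ, SZ), add(Z, Z)))))))
  step 10: S(S(S(S(add(S(add(Z, Z)), add(add(SSZ, SZ), add(Z, Z)))))))
  step 11: S(S(S(S(S(add(add(Z, Z), add(add(SSZ, SZ), add(Z, Z))))))))
  step 12: S(S(S(S(S(add(Z, add(add(SSZ, SZ), add(Z, Z))))))))
  step 13: S(S(S(S(S(add(add(SSZ, SZ), add(Z, Z)))))))
  step 14: S(S(S(S(S(add(S(add(SZ, SZ)), add(Z, Z)))))))
  step 15: S(S(S(S(S(S(add(add(SZ, SZ), add(Z, Z))))))))
  step 16: S(S(S(S(S(S(add(S(add(Z, SZ)), add(Z, Z))))))))
  step 17: S(S(S(S(S(S(S(add(add(Z, SZ), add(Z, Z)))))))))
  step 18: S(S(S(S(S(S(S(add(SZ, add(Z, Z)))))))))
  step 19: S(S(S(S(S(S(S(S(add(Z, add(Z, Z))))))))))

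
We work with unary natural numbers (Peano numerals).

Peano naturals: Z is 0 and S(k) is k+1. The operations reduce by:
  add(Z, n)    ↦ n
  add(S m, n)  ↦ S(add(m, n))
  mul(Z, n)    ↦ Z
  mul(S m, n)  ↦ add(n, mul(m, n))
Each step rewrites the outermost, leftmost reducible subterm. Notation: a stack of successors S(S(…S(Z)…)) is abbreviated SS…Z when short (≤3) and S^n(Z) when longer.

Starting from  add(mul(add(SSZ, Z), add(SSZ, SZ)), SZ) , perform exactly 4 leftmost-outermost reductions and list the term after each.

  start: add(mul(add(SSZ, Z), add(SSZ, SZ)), SZ)
  [1] add(mul(S(add(SZ, Z)), add(SSZ, SZ)), SZ)
  [2] add(add(add(SSZ, SZ), mul(add(SZ, Z), add(SSZ, SZ))), SZ)
  [3] add(add(S(add(SZ, SZ)), mul(add(SZ, Z), add(SSZ, SZ))), SZ)
  [4] add(S(add(add(SZ, SZ), mul(add(SZ, Z), add(SSZ, SZ)))), SZ)

Answer: after 4 steps: add(S(add(add(SZ, SZ), mul(add(SZ, Z), add(SSZ, SZ)))), SZ)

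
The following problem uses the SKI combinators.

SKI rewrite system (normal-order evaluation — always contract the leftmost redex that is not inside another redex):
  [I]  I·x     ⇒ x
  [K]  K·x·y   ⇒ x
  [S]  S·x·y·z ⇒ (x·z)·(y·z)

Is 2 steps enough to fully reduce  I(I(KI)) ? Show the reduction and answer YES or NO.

  start: I(I(KI))
  →1  I(KI)
  →2  KI

Answer: YES — reaches normal form KI in 2 ≤ 2 steps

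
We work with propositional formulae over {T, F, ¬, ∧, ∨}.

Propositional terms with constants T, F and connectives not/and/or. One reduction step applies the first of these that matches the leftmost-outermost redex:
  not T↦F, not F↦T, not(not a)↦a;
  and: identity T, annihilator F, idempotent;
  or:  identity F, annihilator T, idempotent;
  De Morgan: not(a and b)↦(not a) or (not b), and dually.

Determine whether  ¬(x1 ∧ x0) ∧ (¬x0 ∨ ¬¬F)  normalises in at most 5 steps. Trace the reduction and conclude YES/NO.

  start: ¬(x1 ∧ x0) ∧ (¬x0 ∨ ¬¬F)
  step 1: (¬x1 ∨ ¬x0) ∧ (¬x0 ∨ ¬¬F)
  step 2: (¬x1 ∨ ¬x0) ∧ (¬x0 ∨ F)
  step 3: (¬x1 ∨ ¬x0) ∧ ¬x0

Answer: YES — reaches normal form (¬x1 ∨ ¬x0) ∧ ¬x0 in 3 ≤ 5 steps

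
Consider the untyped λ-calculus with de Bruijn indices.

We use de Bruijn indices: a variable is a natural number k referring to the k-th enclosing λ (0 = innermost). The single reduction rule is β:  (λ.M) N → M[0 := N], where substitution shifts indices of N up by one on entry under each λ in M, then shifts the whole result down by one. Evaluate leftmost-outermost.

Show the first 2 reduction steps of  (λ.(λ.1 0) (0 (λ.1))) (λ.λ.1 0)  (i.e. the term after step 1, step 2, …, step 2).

Answer: after 2 steps: (λ.λ.1 0) ((λ.λ.1 0) (λ.λ.λ.1 0))

Working:
  start: (λ.(λ.1 0) (0 (λ.1))) (λ.λ.1 0)
  step 1: (λ.(λ.λ.1 0) 0) ((λ.λ.1 0) (λ.λ.λ.1 0))
  step 2: (λ.λ.1 0) ((λ.λ.1 0) (λ.λ.λ.1 0))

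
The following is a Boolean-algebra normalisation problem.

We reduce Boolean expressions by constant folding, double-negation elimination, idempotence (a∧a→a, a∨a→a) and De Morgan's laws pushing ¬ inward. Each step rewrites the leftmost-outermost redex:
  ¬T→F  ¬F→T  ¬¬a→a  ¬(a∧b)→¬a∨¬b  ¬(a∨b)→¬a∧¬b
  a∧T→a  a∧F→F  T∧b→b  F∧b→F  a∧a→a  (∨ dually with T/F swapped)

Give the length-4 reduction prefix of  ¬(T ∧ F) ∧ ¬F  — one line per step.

Answer: after 4 steps: ¬F

Derivation:
  start: ¬(T ∧ F) ∧ ¬F
  [1] (¬T ∨ ¬F) ∧ ¬F
  [2] (F ∨ ¬F) ∧ ¬F
  [3] ¬F ∧ ¬F
  [4] ¬F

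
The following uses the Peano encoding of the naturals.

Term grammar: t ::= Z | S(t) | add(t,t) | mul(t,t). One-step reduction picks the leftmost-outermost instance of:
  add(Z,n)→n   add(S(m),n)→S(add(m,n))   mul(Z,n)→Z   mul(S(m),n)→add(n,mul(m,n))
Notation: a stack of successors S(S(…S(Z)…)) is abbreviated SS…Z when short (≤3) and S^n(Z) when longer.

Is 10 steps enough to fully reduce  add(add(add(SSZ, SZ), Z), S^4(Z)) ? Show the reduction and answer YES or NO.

  start: add(add(add(SSZ, SZ), Z), S^4(Z))
  step 1: add(add(S(add(SZ, SZ)), Z), S^4(Z))
  step 2: add(S(add(add(SZ, SZ), Z)), S^4(Z))
  step 3: S(add(add(add(SZ, SZ), Z), S^4(Z)))
  step 4: S(add(add(S(add(Z, SZ)), Z), S^4(Z)))
  step 5: S(add(S(add(add(Z, SZ), Z)), S^4(Z)))
  step 6: S(S(add(add(add(Z, SZ), Z), S^4(Z))))
  step 7: S(S(add(add(SZ, Z), S^4(Z))))
  step 8: S(S(add(S(add(Z, Z)), S^4(Z))))
  step 9: S(S(S(add(add(Z, Z), S^4(Z)))))
  step 10: S(S(S(add(Z, S^4(Z)))))

Answer: NO — after 10 steps the term is S(S(S(add(Z, S^4(Z))))), not yet normal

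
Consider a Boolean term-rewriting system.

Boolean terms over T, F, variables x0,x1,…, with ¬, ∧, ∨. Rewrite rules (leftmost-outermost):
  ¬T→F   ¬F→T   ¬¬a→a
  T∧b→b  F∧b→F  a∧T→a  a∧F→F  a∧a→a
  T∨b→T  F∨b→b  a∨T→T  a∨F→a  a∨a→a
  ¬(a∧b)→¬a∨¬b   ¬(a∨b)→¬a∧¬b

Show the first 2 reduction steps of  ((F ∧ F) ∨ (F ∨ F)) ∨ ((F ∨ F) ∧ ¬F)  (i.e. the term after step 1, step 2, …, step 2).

Answer: after 2 steps: (F ∨ F) ∨ ((F ∨ F) ∧ ¬F)

Derivation:
  start: ((F ∧ F) ∨ (F ∨ F)) ∨ ((F ∨ F) ∧ ¬F)
  [1] (F ∨ (F ∨ F)) ∨ ((F ∨ F) ∧ ¬F)
  [2] (F ∨ F) ∨ ((F ∨ F) ∧ ¬F)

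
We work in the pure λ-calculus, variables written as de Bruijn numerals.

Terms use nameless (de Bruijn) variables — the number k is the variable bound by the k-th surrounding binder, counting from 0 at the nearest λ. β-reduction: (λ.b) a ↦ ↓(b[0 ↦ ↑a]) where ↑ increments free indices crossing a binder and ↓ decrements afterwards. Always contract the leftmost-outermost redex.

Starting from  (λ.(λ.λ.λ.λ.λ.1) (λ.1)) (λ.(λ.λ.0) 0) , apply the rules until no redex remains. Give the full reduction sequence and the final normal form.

  start: (λ.(λ.λ.λ.λ.λ.1) (λ.1)) (λ.(λ.λ.0) 0)
  step 1: (λ.λ.λ.λ.λ.1) (λ.λ.(λ.λ.0) 0)
  step 2: λ.λ.λ.λ.1

Answer: normal form = λ.λ.λ.λ.1  (in 2 steps)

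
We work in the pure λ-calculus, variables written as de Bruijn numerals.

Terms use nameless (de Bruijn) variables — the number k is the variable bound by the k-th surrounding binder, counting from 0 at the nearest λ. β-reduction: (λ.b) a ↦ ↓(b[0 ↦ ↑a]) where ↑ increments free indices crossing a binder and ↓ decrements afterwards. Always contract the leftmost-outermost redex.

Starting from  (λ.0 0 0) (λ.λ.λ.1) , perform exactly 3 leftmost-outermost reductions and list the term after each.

  start: (λ.0 0 0) (λ.λ.λ.1)
  →1  (λ.λ.λ.1) (λ.λ.λ.1) (λ.λ.λ.1)
  →2  (λ.λ.1) (λ.λ.λ.1)
  →3  λ.λ.λ.λ.1

Answer: after 3 steps: λ.λ.λ.λ.1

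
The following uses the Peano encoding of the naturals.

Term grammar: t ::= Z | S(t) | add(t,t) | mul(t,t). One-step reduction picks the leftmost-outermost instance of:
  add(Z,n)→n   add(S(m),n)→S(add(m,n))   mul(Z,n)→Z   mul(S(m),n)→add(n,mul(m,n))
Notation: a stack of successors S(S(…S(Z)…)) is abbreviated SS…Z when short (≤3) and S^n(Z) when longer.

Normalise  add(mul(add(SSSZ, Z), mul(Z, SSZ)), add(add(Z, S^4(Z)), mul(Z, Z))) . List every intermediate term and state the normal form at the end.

  start: add(mul(add(SSSZ, Z), mul(Z, SSZ)), add(add(Z, S^4(Z)), mul(Z, Z)))
  [1] add(mul(S(add(SSZ, Z)), mul(Z, SSZ)), add(add(Z, S^4(Z)), mul(Z, Z)))
  [2] add(add(mul(Z, SSZ), mul(add(SSZ, Z), mul(Z, SSZ))), add(add(Z, S^4(Z)), mul(Z, Z)))
  [3] add(add(Z, mul(add(SSZ, Z), mul(Z, SSZ))), add(add(Z, S^4(Z)), mul(Z, Z)))
  [4] add(mul(add(SSZ, Z), mul(Z, SSZ)), add(add(Z, S^4(Z)), mul(Z, Z)))
  [5] add(mul(S(add(SZ, Z)), mul(Z, SSZ)), add(add(Z, S^4(Z)), mul(Z, Z)))
  [6] add(add(mul(Z, SSZ), mul(add(SZ, Z), mul(Z, SSZ))), add(add(Z, S^4(Z)), mul(Z, Z)))
  [7] add(add(Z, mul(add(SZ, Z), mul(Z, SSZ))), add(add(Z, S^4(Z)), mul(Z, Z)))
  [8] add(mul(add(SZ, Z), mul(Z, SSZ)), add(add(Z, S^4(Z)), mul(Z, Z)))
  [9] add(mul(S(add(Z, Z)), mul(Z, SSZ)), add(add(Z, S^4(Z)), mul(Z, Z)))
  [10] add(add(mul(Z, SSZ), mul(add(Z, Z), mul(Z, SSZ))), add(add(Z, S^4(Z)), mul(Z, Z)))
  [11] add(add(Z, mul(add(Z, Z), mul(Z, SSZ))), add(add(Z, S^4(Z)), mul(Z, Z)))
  [12] add(mul(add(Z, Z), mul(Z, SSZ)), add(add(Z, S^4(Z)), mul(Z, Z)))
  [13] add(mul(Z, mul(Z, SSZ)), add(add(Z, S^4(Z)), mul(Z, Z)))
  [14] add(Z, add(add(Z, S^4(Z)), mul(Z, Z)))
  [15] add(add(Z, S^4(Z)), mul(Z, Z))
  [16] add(S^4(Z), mul(Z, Z))
  [17] S(add(SSSZ, mul(Z, Z)))
  [18] S(S(add(SSZ, mul(Z, Z))))
  [19] S(S(S(add(SZ, mul(Z, Z)))))
  [20] S(S(S(S(add(Z, mul(Z, Z))))))
  [21] S(S(S(S(mul(Z, Z)))))
  [22] S^4(Z)

Answer: normal form = S^4(Z)  (in 22 steps)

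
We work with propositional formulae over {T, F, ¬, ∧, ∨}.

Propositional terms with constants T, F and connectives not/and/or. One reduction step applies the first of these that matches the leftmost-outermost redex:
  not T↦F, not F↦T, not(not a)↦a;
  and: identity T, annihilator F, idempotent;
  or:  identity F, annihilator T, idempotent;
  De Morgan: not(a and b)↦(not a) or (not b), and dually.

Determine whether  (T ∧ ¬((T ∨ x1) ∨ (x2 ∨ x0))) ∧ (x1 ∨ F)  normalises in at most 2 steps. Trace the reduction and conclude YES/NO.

Answer: NO — after 2 steps the term is (¬(T ∨ x1) ∧ ¬(x2 ∨ x0)) ∧ (x1 ∨ F), not yet normal

Derivation:
  start: (T ∧ ¬((T ∨ x1) ∨ (x2 ∨ x0))) ∧ (x1 ∨ F)
  step 1: ¬((T ∨ x1) ∨ (x2 ∨ x0)) ∧ (x1 ∨ F)
  step 2: (¬(T ∨ x1) ∧ ¬(x2 ∨ x0)) ∧ (x1 ∨ F)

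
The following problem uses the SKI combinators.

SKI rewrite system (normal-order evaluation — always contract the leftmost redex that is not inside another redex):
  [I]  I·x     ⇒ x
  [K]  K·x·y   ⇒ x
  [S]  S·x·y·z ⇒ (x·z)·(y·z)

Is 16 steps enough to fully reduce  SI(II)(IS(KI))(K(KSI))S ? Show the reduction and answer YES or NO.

  start: SI(II)(IS(KI))(K(KSI))S
  →1  I(IS(KI))(II(IS(KI)))(K(KSI))S
  →2  IS(KI)(II(IS(KI)))(K(KSI))S
  →3  S(KI)(II(IS(KI)))(K(KSI))S
  →4  KI(K(KSI))(II(IS(KI))(K(KSI)))S
  →5  I(II(IS(KI))(K(KSI)))S
  →6  II(IS(KI))(K(KSI))S
  →7  I(IS(KI))(K(KSI))S
  →8  IS(KI)(K(KSI))S
  →9  S(KI)(K(KSI))S
  →10  KIS(K(KSI)S)
  →11  I(K(KSI)S)
  →12  K(KSI)S
  →13  KSI
  →14  S

Answer: YES — reaches normal form S in 14 ≤ 16 steps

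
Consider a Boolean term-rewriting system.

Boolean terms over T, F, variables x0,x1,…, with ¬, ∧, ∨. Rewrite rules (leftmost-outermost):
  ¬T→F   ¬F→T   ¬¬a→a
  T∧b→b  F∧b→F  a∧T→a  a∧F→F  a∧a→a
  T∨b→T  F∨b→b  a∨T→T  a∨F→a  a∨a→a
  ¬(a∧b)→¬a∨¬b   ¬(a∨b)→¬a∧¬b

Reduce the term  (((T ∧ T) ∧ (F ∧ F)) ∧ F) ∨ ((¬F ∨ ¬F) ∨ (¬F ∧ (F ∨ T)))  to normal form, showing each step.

  start: (((T ∧ T) ∧ (F ∧ F)) ∧ F) ∨ ((¬F ∨ ¬F) ∨ (¬F ∧ (F ∨ T)))
  →1  F ∨ ((¬F ∨ ¬F) ∨ (¬F ∧ (F ∨ T)))
  →2  (¬F ∨ ¬F) ∨ (¬F ∧ (F ∨ T))
  →3  ¬F ∨ (¬F ∧ (F ∨ T))
  →4  T ∨ (¬F ∧ (F ∨ T))
  →5  T

Answer: normal form = T  (in 5 steps)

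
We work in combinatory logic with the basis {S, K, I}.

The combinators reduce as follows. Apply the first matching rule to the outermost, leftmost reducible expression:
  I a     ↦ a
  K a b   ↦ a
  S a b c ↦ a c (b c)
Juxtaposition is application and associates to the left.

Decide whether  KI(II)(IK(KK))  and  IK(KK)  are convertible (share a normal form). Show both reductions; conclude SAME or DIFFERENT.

Answer: SAME — A ⇓ K(KK), B ⇓ K(KK)

Working:
Term A:
  start: KI(II)(IK(KK))
  [1] I(IK(KK))
  [2] IK(KK)
  [3] K(KK)

Term B:
  start: IK(KK)
  [1] K(KK)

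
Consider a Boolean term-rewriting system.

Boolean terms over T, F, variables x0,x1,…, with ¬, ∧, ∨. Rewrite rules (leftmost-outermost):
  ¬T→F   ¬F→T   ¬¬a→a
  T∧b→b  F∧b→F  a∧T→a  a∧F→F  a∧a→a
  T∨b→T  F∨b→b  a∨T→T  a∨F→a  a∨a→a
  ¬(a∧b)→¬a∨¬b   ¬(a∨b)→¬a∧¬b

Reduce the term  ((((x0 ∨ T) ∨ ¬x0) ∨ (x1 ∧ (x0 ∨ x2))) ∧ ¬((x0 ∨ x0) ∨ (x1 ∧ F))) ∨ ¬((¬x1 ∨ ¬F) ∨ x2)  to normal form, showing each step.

Answer: normal form = ¬x0  (in 18 steps)

Derivation:
  start: ((((x0 ∨ T) ∨ ¬x0) ∨ (x1 ∧ (x0 ∨ x2))) ∧ ¬((x0 ∨ x0) ∨ (x1 ∧ F))) ∨ ¬((¬x1 ∨ ¬F) ∨ x2)
  →1  (((T ∨ ¬x0) ∨ (x1 ∧ (x0 ∨ x2))) ∧ ¬((x0 ∨ x0) ∨ (x1 ∧ F))) ∨ ¬((¬x1 ∨ ¬F) ∨ x2)
  →2  ((T ∨ (x1 ∧ (x0 ∨ x2))) ∧ ¬((x0 ∨ x0) ∨ (x1 ∧ F))) ∨ ¬((¬x1 ∨ ¬F) ∨ x2)
  →3  (T ∧ ¬((x0 ∨ x0) ∨ (x1 ∧ F))) ∨ ¬((¬x1 ∨ ¬F) ∨ x2)
  →4  ¬((x0 ∨ x0) ∨ (x1 ∧ F)) ∨ ¬((¬x1 ∨ ¬F) ∨ x2)
  →5  (¬(x0 ∨ x0) ∧ ¬(x1 ∧ F)) ∨ ¬((¬x1 ∨ ¬F) ∨ x2)
  →6  ((¬x0 ∧ ¬x0) ∧ ¬(x1 ∧ F)) ∨ ¬((¬x1 ∨ ¬F) ∨ x2)
  →7  (¬x0 ∧ ¬(x1 ∧ F)) ∨ ¬((¬x1 ∨ ¬F) ∨ x2)
  →8  (¬x0 ∧ (¬x1 ∨ ¬F)) ∨ ¬((¬x1 ∨ ¬F) ∨ x2)
  →9  (¬x0 ∧ (¬x1 ∨ T)) ∨ ¬((¬x1 ∨ ¬F) ∨ x2)
  →10  (¬x0 ∧ T) ∨ ¬((¬x1 ∨ ¬F) ∨ x2)
  →11  ¬x0 ∨ ¬((¬x1 ∨ ¬F) ∨ x2)
  →12  ¬x0 ∨ (¬(¬x1 ∨ ¬F) ∧ ¬x2)
  →13  ¬x0 ∨ ((¬¬x1 ∧ ¬¬F) ∧ ¬x2)
  →14  ¬x0 ∨ ((x1 ∧ ¬¬F) ∧ ¬x2)
  →15  ¬x0 ∨ ((x1 ∧ F) ∧ ¬x2)
  →16  ¬x0 ∨ (F ∧ ¬x2)
  →17  ¬x0 ∨ F
  →18  ¬x0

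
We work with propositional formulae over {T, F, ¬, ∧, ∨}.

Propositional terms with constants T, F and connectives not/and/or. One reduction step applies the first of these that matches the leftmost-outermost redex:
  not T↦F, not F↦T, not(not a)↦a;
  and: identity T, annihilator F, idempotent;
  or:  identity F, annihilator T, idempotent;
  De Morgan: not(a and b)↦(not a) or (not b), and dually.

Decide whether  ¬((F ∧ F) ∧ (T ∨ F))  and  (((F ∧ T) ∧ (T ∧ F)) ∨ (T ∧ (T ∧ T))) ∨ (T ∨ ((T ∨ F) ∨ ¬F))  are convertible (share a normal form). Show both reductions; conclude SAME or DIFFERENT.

Term A:
  start: ¬((F ∧ F) ∧ (T ∨ F))
  [1] ¬(F ∧ F) ∨ ¬(T ∨ F)
  [2] (¬F ∨ ¬F) ∨ ¬(T ∨ F)
  [3] ¬F ∨ ¬(T ∨ F)
  [4] T ∨ ¬(T ∨ F)
  [5] T

Term B:
  start: (((F ∧ T) ∧ (T ∧ F)) ∨ (T ∧ (T ∧ T))) ∨ (T ∨ ((T ∨ F) ∨ ¬F))
  [1] ((F ∧ (T ∧ F)) ∨ (T ∧ (T ∧ T))) ∨ (T ∨ ((T ∨ F) ∨ ¬F))
  [2] (F ∨ (T ∧ (T ∧ T))) ∨ (T ∨ ((T ∨ F) ∨ ¬F))
  [3] (T ∧ (T ∧ T)) ∨ (T ∨ ((T ∨ F) ∨ ¬F))
  [4] (T ∧ T) ∨ (T ∨ ((T ∨ F) ∨ ¬F))
  [5] T ∨ (T ∨ ((T ∨ F) ∨ ¬F))
  [6] T

Answer: SAME — A ⇓ T, B ⇓ T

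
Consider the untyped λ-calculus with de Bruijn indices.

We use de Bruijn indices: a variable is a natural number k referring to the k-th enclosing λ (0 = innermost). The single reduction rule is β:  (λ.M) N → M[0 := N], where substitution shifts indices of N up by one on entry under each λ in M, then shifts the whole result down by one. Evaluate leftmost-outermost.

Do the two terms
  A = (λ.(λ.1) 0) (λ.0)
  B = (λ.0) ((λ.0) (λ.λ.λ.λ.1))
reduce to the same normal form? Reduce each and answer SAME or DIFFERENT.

Answer: DIFFERENT — A ⇓ λ.0, B ⇓ λ.λ.λ.λ.1

Working:
Term A:
  start: (λ.(λ.1) 0) (λ.0)
  step 1: (λ.λ.0) (λ.0)
  step 2: λ.0

Term B:
  start: (λ.0) ((λ.0) (λ.λ.λ.λ.1))
  step 1: (λ.0) (λ.λ.λ.λ.1)
  step 2: λ.λ.λ.λ.1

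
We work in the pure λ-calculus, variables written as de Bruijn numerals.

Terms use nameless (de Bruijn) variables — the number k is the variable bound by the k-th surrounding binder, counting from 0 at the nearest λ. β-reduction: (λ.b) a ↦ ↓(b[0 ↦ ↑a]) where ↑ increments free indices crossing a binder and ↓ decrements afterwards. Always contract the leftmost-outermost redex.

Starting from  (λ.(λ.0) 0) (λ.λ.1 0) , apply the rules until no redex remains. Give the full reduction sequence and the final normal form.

Answer: normal form = λ.λ.1 0  (in 2 steps)

Derivation:
  start: (λ.(λ.0) 0) (λ.λ.1 0)
  step 1: (λ.0) (λ.λ.1 0)
  step 2: λ.λ.1 0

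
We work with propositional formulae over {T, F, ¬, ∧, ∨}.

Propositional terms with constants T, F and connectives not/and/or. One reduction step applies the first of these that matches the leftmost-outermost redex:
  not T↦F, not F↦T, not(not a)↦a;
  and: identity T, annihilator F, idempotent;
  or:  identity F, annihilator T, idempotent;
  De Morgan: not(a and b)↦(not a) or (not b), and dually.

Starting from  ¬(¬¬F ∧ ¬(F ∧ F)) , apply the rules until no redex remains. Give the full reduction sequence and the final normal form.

Answer: normal form = T  (in 4 steps)

Reduction:
  start: ¬(¬¬F ∧ ¬(F ∧ F))
  [1] ¬¬¬F ∨ ¬¬(F ∧ F)
  [2] ¬F ∨ ¬¬(F ∧ F)
  [3] T ∨ ¬¬(F ∧ F)
  [4] T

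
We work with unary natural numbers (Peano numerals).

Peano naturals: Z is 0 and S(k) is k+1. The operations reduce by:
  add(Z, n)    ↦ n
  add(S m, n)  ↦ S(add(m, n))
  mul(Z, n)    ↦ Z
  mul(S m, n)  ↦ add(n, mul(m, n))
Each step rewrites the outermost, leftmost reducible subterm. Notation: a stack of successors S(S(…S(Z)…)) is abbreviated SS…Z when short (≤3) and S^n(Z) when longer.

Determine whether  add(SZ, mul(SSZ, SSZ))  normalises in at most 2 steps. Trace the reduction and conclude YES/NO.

Answer: NO — after 2 steps the term is S(mul(SSZ, SSZ)), not yet normal

Derivation:
  start: add(SZ, mul(SSZ, SSZ))
  step 1: S(add(Z, mul(SSZ, SSZ)))
  step 2: S(mul(SSZ, SSZ))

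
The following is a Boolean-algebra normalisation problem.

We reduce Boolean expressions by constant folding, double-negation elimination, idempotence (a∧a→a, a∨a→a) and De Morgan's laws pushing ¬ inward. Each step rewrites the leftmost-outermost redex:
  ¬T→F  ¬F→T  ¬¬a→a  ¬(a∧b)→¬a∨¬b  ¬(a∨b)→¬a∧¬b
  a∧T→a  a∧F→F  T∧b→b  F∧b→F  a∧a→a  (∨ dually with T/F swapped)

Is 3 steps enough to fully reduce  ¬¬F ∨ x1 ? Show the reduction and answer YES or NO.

  start: ¬¬F ∨ x1
  step 1: F ∨ x1
  step 2: x1

Answer: YES — reaches normal form x1 in 2 ≤ 3 steps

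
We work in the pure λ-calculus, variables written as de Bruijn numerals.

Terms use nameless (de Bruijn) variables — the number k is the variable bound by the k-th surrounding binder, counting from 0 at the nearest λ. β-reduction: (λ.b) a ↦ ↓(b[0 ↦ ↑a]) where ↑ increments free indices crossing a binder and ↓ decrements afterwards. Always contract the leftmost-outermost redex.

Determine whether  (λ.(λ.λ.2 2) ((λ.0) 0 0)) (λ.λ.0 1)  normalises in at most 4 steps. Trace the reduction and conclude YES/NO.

Answer: YES — reaches normal form λ.λ.0 (λ.λ.0 1) in 3 ≤ 4 steps

Working:
  start: (λ.(λ.λ.2 2) ((λ.0) 0 0)) (λ.λ.0 1)
  step 1: (λ.λ.(λ.λ.0 1) (λ.λ.0 1)) ((λ.0) (λ.λ.0 1) (λ.λ.0 1))
  step 2: λ.(λ.λ.0 1) (λ.λ.0 1)
  step 3: λ.λ.0 (λ.λ.0 1)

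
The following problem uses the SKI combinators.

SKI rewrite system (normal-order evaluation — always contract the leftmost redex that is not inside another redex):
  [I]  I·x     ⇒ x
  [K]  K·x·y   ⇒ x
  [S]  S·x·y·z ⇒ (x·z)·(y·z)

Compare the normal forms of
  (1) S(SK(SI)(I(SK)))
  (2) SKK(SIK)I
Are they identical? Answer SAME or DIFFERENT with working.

Answer: DIFFERENT — A ⇓ S(SK), B ⇓ KI

Derivation:
Term A:
  start: S(SK(SI)(I(SK)))
  →1  S(K(I(SK))(SI(I(SK))))
  →2  S(I(SK))
  →3  S(SK)

Term B:
  start: SKK(SIK)I
  →1  K(SIK)(K(SIK))I
  →2  SIKI
  →3  II(KI)
  →4  I(KI)
  →5  KI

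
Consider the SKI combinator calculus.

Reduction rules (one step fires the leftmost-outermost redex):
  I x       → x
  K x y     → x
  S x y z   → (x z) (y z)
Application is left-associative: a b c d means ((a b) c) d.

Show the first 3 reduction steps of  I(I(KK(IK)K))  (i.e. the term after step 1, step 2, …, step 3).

Answer: after 3 steps: KK

Working:
  start: I(I(KK(IK)K))
  [1] I(KK(IK)K)
  [2] KK(IK)K
  [3] KK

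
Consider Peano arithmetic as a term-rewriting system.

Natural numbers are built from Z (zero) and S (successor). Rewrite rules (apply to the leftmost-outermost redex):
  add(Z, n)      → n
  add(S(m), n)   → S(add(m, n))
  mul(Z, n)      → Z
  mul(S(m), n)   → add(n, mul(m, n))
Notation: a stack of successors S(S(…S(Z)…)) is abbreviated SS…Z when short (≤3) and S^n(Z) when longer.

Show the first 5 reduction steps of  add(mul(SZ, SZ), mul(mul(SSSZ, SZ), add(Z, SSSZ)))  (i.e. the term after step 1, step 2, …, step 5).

Answer: after 5 steps: S(add(Z, mul(mul(SSSZ, SZ), add(Z, SSSZ))))

Working:
  start: add(mul(SZ, SZ), mul(mul(SSSZ, SZ), add(Z, SSSZ)))
  step 1: add(add(SZ, mul(Z, SZ)), mul(mul(SSSZ, SZ), add(Z, SSSZ)))
  step 2: add(S(add(Z, mul(Z, SZ))), mul(mul(SSSZ, SZ), add(Z, SSSZ)))
  step 3: S(add(add(Z, mul(Z, SZ)), mul(mul(SSSZ, SZ), add(Z, SSSZ))))
  step 4: S(add(mul(Z, SZ), mul(mul(SSSZ, SZ), add(Z, SSSZ))))
  step 5: S(add(Z, mul(mul(SSSZ, SZ), add(Z, SSSZ))))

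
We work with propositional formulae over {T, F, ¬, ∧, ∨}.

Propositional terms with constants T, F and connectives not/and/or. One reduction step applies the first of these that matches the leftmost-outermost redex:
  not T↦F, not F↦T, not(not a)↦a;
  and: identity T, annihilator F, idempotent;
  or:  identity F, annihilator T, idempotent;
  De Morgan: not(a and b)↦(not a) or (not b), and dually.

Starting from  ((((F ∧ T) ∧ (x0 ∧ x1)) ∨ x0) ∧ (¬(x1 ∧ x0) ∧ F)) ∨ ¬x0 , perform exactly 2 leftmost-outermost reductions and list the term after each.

  start: ((((F ∧ T) ∧ (x0 ∧ x1)) ∨ x0) ∧ (¬(x1 ∧ x0) ∧ F)) ∨ ¬x0
  [1] (((F ∧ (x0 ∧ x1)) ∨ x0) ∧ (¬(x1 ∧ x0) ∧ F)) ∨ ¬x0
  [2] ((F ∨ x0) ∧ (¬(x1 ∧ x0) ∧ F)) ∨ ¬x0

Answer: after 2 steps: ((F ∨ x0) ∧ (¬(x1 ∧ x0) ∧ F)) ∨ ¬x0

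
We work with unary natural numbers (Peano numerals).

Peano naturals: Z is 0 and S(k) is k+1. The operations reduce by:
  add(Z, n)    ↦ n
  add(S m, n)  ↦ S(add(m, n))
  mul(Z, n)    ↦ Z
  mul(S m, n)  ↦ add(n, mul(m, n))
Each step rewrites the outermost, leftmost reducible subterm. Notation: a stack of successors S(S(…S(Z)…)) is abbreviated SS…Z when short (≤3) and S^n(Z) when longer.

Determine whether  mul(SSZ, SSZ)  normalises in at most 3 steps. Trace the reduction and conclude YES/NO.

Answer: NO — after 3 steps the term is S(S(add(Z, mul(SZ, SSZ)))), not yet normal

Derivation:
  start: mul(SSZ, SSZ)
  [1] add(SSZ, mul(SZ, SSZ))
  [2] S(add(SZ, mul(SZ, SSZ)))
  [3] S(S(add(Z, mul(SZ, SSZ))))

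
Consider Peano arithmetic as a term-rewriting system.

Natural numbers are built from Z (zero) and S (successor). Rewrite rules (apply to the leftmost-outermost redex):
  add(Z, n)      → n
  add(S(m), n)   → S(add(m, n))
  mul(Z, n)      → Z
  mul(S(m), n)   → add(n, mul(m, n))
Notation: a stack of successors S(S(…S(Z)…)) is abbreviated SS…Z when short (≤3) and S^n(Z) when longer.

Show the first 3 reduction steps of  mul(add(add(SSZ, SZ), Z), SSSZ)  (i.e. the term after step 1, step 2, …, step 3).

Answer: after 3 steps: add(SSSZ, mul(add(add(SZ, SZ), Z), SSSZ))

Reduction:
  start: mul(add(add(SSZ, SZ), Z), SSSZ)
  [1] mul(add(S(add(SZ, SZ)), Z), SSSZ)
  [2] mul(S(add(add(SZ, SZ), Z)), SSSZ)
  [3] add(SSSZ, mul(add(add(SZ, SZ), Z), SSSZ))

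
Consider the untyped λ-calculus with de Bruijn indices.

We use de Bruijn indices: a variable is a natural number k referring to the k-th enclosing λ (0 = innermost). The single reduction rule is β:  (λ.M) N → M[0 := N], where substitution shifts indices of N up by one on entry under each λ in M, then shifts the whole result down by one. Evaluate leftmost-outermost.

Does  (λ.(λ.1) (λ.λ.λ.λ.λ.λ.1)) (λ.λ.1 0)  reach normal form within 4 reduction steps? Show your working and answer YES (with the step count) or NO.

  start: (λ.(λ.1) (λ.λ.λ.λ.λ.λ.1)) (λ.λ.1 0)
  step 1: (λ.λ.λ.1 0) (λ.λ.λ.λ.λ.λ.1)
  step 2: λ.λ.1 0

Answer: YES — reaches normal form λ.λ.1 0 in 2 ≤ 4 steps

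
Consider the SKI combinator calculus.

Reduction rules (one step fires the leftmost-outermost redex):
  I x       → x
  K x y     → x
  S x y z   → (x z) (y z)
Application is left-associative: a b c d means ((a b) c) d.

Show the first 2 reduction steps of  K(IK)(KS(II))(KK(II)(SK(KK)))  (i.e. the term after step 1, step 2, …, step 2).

Answer: after 2 steps: K(KK(II)(SK(KK)))

Reduction:
  start: K(IK)(KS(II))(KK(II)(SK(KK)))
  step 1: IK(KK(II)(SK(KK)))
  step 2: K(KK(II)(SK(KK)))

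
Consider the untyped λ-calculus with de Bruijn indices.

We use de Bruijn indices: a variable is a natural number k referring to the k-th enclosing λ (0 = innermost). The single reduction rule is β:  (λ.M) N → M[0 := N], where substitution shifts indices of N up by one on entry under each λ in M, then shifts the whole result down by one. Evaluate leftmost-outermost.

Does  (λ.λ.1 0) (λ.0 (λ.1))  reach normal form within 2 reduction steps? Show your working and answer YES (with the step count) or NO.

  start: (λ.λ.1 0) (λ.0 (λ.1))
  →1  λ.(λ.0 (λ.1)) 0
  →2  λ.0 (λ.1)

Answer: YES — reaches normal form λ.0 (λ.1) in 2 ≤ 2 steps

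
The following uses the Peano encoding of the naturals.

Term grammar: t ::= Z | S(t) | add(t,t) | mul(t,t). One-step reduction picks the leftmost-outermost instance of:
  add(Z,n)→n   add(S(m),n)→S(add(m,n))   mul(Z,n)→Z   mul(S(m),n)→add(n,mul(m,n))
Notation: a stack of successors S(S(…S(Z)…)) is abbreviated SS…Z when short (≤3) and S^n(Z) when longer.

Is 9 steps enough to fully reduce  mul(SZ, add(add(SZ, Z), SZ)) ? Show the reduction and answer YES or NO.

Answer: YES — reaches normal form SSZ in 9 ≤ 9 steps

Reduction:
  start: mul(SZ, add(add(SZ, Z), SZ))
  →1  add(add(add(SZ, Z), SZ), mul(Z, add(add(SZ, Z), SZ)))
  →2  add(add(S(add(Z, Z)), SZ), mul(Z, add(add(SZ, Z), SZ)))
  →3  add(S(add(add(Z, Z), SZ)), mul(Z, add(add(SZ, Z), SZ)))
  →4  S(add(add(add(Z, Z), SZ), mul(Z, add(add(SZ, Z), SZ))))
  →5  S(add(add(Z, SZ), mul(Z, add(add(SZ, Z), SZ))))
  →6  S(add(SZ, mul(Z, add(add(SZ, Z), SZ))))
  →7  S(S(add(Z, mul(Z, add(add(SZ, Z), SZ)))))
  →8  S(S(mul(Z, add(add(SZ, Z), SZ))))
  →9  SSZ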